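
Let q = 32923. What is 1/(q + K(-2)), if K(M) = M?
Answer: 1/32921 ≈ 3.0376e-5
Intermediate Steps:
1/(q + K(-2)) = 1/(32923 - 2) = 1/32921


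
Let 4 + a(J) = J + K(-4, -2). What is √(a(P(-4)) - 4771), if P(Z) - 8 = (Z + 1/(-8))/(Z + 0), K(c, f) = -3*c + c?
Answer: I*√304510/8 ≈ 68.978*I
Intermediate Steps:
K(c, f) = -2*c
P(Z) = 8 + (-⅛ + Z)/Z (P(Z) = 8 + (Z + 1/(-8))/(Z + 0) = 8 + (Z - ⅛)/Z = 8 + (-⅛ + Z)/Z)
a(J) = 4 + J (a(J) = -4 + (J - 2*(-4)) = -4 + (J + 8) = -4 + (8 + J) = 4 + J)
√(a(P(-4)) - 4771) = √((4 + (9 - ⅛/(-4))) - 4771) = √((4 + (9 - ⅛*(-¼))) - 4771) = √((4 + (9 + 1/32)) - 4771) = √((4 + 289/32) - 4771) = √(417/32 - 4771) = √(-152255/32) = I*√304510/8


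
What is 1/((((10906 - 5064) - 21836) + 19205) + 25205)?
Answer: 1/28416 ≈ 3.5191e-5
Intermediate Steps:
1/((((10906 - 5064) - 21836) + 19205) + 25205) = 1/(((5842 - 21836) + 19205) + 25205) = 1/((-15994 + 19205) + 25205) = 1/(3211 + 25205) = 1/28416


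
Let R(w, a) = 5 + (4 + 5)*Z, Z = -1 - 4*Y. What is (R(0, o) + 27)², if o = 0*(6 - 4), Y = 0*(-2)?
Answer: 529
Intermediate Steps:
Y = 0
Z = -1 (Z = -1 - 4*0 = -1 + 0 = -1)
o = 0 (o = 0*2 = 0)
R(w, a) = -4 (R(w, a) = 5 + (4 + 5)*(-1) = 5 + 9*(-1) = 5 - 9 = -4)
(R(0, o) + 27)² = (-4 + 27)² = 23² = 529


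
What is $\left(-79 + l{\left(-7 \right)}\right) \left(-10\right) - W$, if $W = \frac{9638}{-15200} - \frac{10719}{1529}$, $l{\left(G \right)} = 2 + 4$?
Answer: $\frac{8571724651}{11620400} \approx 737.64$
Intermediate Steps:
$l{\left(G \right)} = 6$
$W = - \frac{88832651}{11620400}$ ($W = 9638 \left(- \frac{1}{15200}\right) - \frac{10719}{1529} = - \frac{4819}{7600} - \frac{10719}{1529} = - \frac{88832651}{11620400} \approx -7.6445$)
$\left(-79 + l{\left(-7 \right)}\right) \left(-10\right) - W = \left(-79 + 6\right) \left(-10\right) - - \frac{88832651}{11620400} = \left(-73\right) \left(-10\right) + \frac{88832651}{11620400} = 730 + \frac{88832651}{11620400} = \frac{8571724651}{11620400}$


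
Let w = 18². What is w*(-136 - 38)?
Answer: -56376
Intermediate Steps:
w = 324
w*(-136 - 38) = 324*(-136 - 38) = 324*(-174) = -56376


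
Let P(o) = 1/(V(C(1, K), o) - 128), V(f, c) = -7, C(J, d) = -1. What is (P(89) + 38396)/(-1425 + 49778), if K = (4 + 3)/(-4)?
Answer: 5183459/6527655 ≈ 0.79408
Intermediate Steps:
K = -7/4 (K = 7*(-1/4) = -7/4 ≈ -1.7500)
P(o) = -1/135 (P(o) = 1/(-7 - 128) = 1/(-135) = -1/135)
(P(89) + 38396)/(-1425 + 49778) = (-1/135 + 38396)/(-1425 + 49778) = (5183459/135)/48353 = (5183459/135)*(1/48353) = 5183459/6527655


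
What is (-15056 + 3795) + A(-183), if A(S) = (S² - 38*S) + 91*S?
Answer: 12529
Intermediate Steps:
A(S) = S² + 53*S
(-15056 + 3795) + A(-183) = (-15056 + 3795) - 183*(53 - 183) = -11261 - 183*(-130) = -11261 + 23790 = 12529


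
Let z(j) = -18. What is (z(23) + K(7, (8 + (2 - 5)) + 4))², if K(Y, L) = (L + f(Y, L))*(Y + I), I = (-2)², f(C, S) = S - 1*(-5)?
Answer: 55225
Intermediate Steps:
f(C, S) = 5 + S (f(C, S) = S + 5 = 5 + S)
I = 4
K(Y, L) = (4 + Y)*(5 + 2*L) (K(Y, L) = (L + (5 + L))*(Y + 4) = (5 + 2*L)*(4 + Y) = (4 + Y)*(5 + 2*L))
(z(23) + K(7, (8 + (2 - 5)) + 4))² = (-18 + (20 + 8*((8 + (2 - 5)) + 4) + ((8 + (2 - 5)) + 4)*7 + 7*(5 + ((8 + (2 - 5)) + 4))))² = (-18 + (20 + 8*((8 - 3) + 4) + ((8 - 3) + 4)*7 + 7*(5 + ((8 - 3) + 4))))² = (-18 + (20 + 8*(5 + 4) + (5 + 4)*7 + 7*(5 + (5 + 4))))² = (-18 + (20 + 8*9 + 9*7 + 7*(5 + 9)))² = (-18 + (20 + 72 + 63 + 7*14))² = (-18 + (20 + 72 + 63 + 98))² = (-18 + 253)² = 235² = 55225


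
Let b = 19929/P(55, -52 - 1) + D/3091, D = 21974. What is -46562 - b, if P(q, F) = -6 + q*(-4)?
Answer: -32469995677/698566 ≈ -46481.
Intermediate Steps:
P(q, F) = -6 - 4*q
b = -56634415/698566 (b = 19929/(-6 - 4*55) + 21974/3091 = 19929/(-6 - 220) + 21974*(1/3091) = 19929/(-226) + 21974/3091 = 19929*(-1/226) + 21974/3091 = -19929/226 + 21974/3091 = -56634415/698566 ≈ -81.072)
-46562 - b = -46562 - 1*(-56634415/698566) = -46562 + 56634415/698566 = -32469995677/698566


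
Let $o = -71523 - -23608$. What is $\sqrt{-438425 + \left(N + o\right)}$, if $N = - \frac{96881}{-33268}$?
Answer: $\frac{i \sqrt{134564587441763}}{16634} \approx 697.38 i$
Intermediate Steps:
$o = -47915$ ($o = -71523 + 23608 = -47915$)
$N = \frac{96881}{33268}$ ($N = \left(-96881\right) \left(- \frac{1}{33268}\right) = \frac{96881}{33268} \approx 2.9121$)
$\sqrt{-438425 + \left(N + o\right)} = \sqrt{-438425 + \left(\frac{96881}{33268} - 47915\right)} = \sqrt{-438425 - \frac{1593939339}{33268}} = \sqrt{- \frac{16179462239}{33268}} = \frac{i \sqrt{134564587441763}}{16634}$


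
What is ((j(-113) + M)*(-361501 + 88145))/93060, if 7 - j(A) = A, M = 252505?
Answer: -73464425/99 ≈ -7.4207e+5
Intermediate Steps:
j(A) = 7 - A
((j(-113) + M)*(-361501 + 88145))/93060 = (((7 - 1*(-113)) + 252505)*(-361501 + 88145))/93060 = (((7 + 113) + 252505)*(-273356))*(1/93060) = ((120 + 252505)*(-273356))*(1/93060) = (252625*(-273356))*(1/93060) = -69056559500*1/93060 = -73464425/99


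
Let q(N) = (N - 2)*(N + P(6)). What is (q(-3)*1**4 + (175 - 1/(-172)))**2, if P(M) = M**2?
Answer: 2961841/29584 ≈ 100.12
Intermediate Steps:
q(N) = (-2 + N)*(36 + N) (q(N) = (N - 2)*(N + 6**2) = (-2 + N)*(N + 36) = (-2 + N)*(36 + N))
(q(-3)*1**4 + (175 - 1/(-172)))**2 = ((-72 + (-3)**2 + 34*(-3))*1**4 + (175 - 1/(-172)))**2 = ((-72 + 9 - 102)*1 + (175 - 1*(-1/172)))**2 = (-165*1 + (175 + 1/172))**2 = (-165 + 30101/172)**2 = (1721/172)**2 = 2961841/29584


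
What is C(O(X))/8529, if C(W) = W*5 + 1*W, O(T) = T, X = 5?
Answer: 10/2843 ≈ 0.0035174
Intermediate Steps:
C(W) = 6*W (C(W) = 5*W + W = 6*W)
C(O(X))/8529 = (6*5)/8529 = 30*(1/8529) = 10/2843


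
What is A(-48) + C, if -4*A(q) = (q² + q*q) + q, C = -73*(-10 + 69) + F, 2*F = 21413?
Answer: 10519/2 ≈ 5259.5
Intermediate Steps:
F = 21413/2 (F = (½)*21413 = 21413/2 ≈ 10707.)
C = 12799/2 (C = -73*(-10 + 69) + 21413/2 = -73*59 + 21413/2 = -4307 + 21413/2 = 12799/2 ≈ 6399.5)
A(q) = -q²/2 - q/4 (A(q) = -((q² + q*q) + q)/4 = -((q² + q²) + q)/4 = -(2*q² + q)/4 = -(q + 2*q²)/4 = -q²/2 - q/4)
A(-48) + C = -¼*(-48)*(1 + 2*(-48)) + 12799/2 = -¼*(-48)*(1 - 96) + 12799/2 = -¼*(-48)*(-95) + 12799/2 = -1140 + 12799/2 = 10519/2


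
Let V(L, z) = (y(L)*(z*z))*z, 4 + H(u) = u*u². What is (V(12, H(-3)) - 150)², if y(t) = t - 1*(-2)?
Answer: 174075866176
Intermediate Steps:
H(u) = -4 + u³ (H(u) = -4 + u*u² = -4 + u³)
y(t) = 2 + t (y(t) = t + 2 = 2 + t)
V(L, z) = z³*(2 + L) (V(L, z) = ((2 + L)*(z*z))*z = ((2 + L)*z²)*z = (z²*(2 + L))*z = z³*(2 + L))
(V(12, H(-3)) - 150)² = ((-4 + (-3)³)³*(2 + 12) - 150)² = ((-4 - 27)³*14 - 150)² = ((-31)³*14 - 150)² = (-29791*14 - 150)² = (-417074 - 150)² = (-417224)² = 174075866176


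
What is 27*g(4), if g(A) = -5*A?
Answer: -540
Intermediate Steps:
27*g(4) = 27*(-5*4) = 27*(-20) = -540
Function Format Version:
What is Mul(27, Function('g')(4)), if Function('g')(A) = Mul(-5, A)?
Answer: -540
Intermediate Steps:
Mul(27, Function('g')(4)) = Mul(27, Mul(-5, 4)) = Mul(27, -20) = -540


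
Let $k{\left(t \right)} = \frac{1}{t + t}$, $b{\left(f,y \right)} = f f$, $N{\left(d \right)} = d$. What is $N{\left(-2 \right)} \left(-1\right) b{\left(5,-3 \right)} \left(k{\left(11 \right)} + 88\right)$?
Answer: $\frac{48425}{11} \approx 4402.3$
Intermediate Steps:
$b{\left(f,y \right)} = f^{2}$
$k{\left(t \right)} = \frac{1}{2 t}$
$N{\left(-2 \right)} \left(-1\right) b{\left(5,-3 \right)} \left(k{\left(11 \right)} + 88\right) = \left(-2\right) \left(-1\right) 5^{2} \left(\frac{1}{2 \cdot 11} + 88\right) = 2 \cdot 25 \left(\frac{1}{2} \cdot \frac{1}{11} + 88\right) = 50 \left(\frac{1}{22} + 88\right) = 50 \cdot \frac{1937}{22} = \frac{48425}{11}$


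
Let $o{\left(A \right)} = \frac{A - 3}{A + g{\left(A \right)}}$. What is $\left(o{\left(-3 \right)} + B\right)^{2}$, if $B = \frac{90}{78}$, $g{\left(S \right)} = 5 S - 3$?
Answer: $\frac{17161}{8281} \approx 2.0723$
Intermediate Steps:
$g{\left(S \right)} = -3 + 5 S$
$o{\left(A \right)} = \frac{-3 + A}{-3 + 6 A}$ ($o{\left(A \right)} = \frac{A - 3}{A + \left(-3 + 5 A\right)} = \frac{-3 + A}{-3 + 6 A}$)
$B = \frac{15}{13}$ ($B = 90 \cdot \frac{1}{78} = \frac{15}{13} \approx 1.1538$)
$\left(o{\left(-3 \right)} + B\right)^{2} = \left(\frac{-3 - 3}{3 \left(-1 + 2 \left(-3\right)\right)} + \frac{15}{13}\right)^{2} = \left(\frac{1}{3} \frac{1}{-1 - 6} \left(-6\right) + \frac{15}{13}\right)^{2} = \left(\frac{1}{3} \frac{1}{-7} \left(-6\right) + \frac{15}{13}\right)^{2} = \left(\frac{1}{3} \left(- \frac{1}{7}\right) \left(-6\right) + \frac{15}{13}\right)^{2} = \left(\frac{2}{7} + \frac{15}{13}\right)^{2} = \left(\frac{131}{91}\right)^{2} = \frac{17161}{8281}$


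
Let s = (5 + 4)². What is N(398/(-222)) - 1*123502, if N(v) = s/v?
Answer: -24585889/199 ≈ -1.2355e+5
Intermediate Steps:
s = 81 (s = 9² = 81)
N(v) = 81/v
N(398/(-222)) - 1*123502 = 81/((398/(-222))) - 1*123502 = 81/((398*(-1/222))) - 123502 = 81/(-199/111) - 123502 = 81*(-111/199) - 123502 = -8991/199 - 123502 = -24585889/199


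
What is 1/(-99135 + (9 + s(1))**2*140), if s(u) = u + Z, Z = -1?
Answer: -1/87795 ≈ -1.1390e-5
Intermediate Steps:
s(u) = -1 + u (s(u) = u - 1 = -1 + u)
1/(-99135 + (9 + s(1))**2*140) = 1/(-99135 + (9 + (-1 + 1))**2*140) = 1/(-99135 + (9 + 0)**2*140) = 1/(-99135 + 9**2*140) = 1/(-99135 + 81*140) = 1/(-99135 + 11340) = 1/(-87795) = -1/87795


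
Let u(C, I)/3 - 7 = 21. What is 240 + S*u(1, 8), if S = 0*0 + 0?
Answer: 240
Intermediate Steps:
u(C, I) = 84 (u(C, I) = 21 + 3*21 = 21 + 63 = 84)
S = 0 (S = 0 + 0 = 0)
240 + S*u(1, 8) = 240 + 0*84 = 240 + 0 = 240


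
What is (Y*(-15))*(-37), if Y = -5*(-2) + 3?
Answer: 7215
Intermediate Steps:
Y = 13 (Y = 10 + 3 = 13)
(Y*(-15))*(-37) = (13*(-15))*(-37) = -195*(-37) = 7215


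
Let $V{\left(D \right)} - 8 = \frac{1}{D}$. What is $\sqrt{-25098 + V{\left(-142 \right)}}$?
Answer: $\frac{i \sqrt{505914902}}{142} \approx 158.4 i$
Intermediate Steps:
$V{\left(D \right)} = 8 + \frac{1}{D}$
$\sqrt{-25098 + V{\left(-142 \right)}} = \sqrt{-25098 + \left(8 + \frac{1}{-142}\right)} = \sqrt{-25098 + \left(8 - \frac{1}{142}\right)} = \sqrt{-25098 + \frac{1135}{142}} = \sqrt{- \frac{3562781}{142}} = \frac{i \sqrt{505914902}}{142}$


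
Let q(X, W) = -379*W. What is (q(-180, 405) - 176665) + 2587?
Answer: -327573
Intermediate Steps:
(q(-180, 405) - 176665) + 2587 = (-379*405 - 176665) + 2587 = (-153495 - 176665) + 2587 = -330160 + 2587 = -327573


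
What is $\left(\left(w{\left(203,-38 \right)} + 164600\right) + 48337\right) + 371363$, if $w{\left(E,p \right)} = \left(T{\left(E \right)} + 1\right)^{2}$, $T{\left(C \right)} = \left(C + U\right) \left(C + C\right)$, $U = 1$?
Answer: $6860564925$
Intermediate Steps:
$T{\left(C \right)} = 2 C \left(1 + C\right)$ ($T{\left(C \right)} = \left(C + 1\right) \left(C + C\right) = \left(1 + C\right) 2 C = 2 C \left(1 + C\right)$)
$w{\left(E,p \right)} = \left(1 + 2 E \left(1 + E\right)\right)^{2}$ ($w{\left(E,p \right)} = \left(2 E \left(1 + E\right) + 1\right)^{2} = \left(1 + 2 E \left(1 + E\right)\right)^{2}$)
$\left(\left(w{\left(203,-38 \right)} + 164600\right) + 48337\right) + 371363 = \left(\left(\left(1 + 2 \cdot 203 \left(1 + 203\right)\right)^{2} + 164600\right) + 48337\right) + 371363 = \left(\left(\left(1 + 2 \cdot 203 \cdot 204\right)^{2} + 164600\right) + 48337\right) + 371363 = \left(\left(\left(1 + 82824\right)^{2} + 164600\right) + 48337\right) + 371363 = \left(\left(82825^{2} + 164600\right) + 48337\right) + 371363 = \left(\left(6859980625 + 164600\right) + 48337\right) + 371363 = \left(6860145225 + 48337\right) + 371363 = 6860193562 + 371363 = 6860564925$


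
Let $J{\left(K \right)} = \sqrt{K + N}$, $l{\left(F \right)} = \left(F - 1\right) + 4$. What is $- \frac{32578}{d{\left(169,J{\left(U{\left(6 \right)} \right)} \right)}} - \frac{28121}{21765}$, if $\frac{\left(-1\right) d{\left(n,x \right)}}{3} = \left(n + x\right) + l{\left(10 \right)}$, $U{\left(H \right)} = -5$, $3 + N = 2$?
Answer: $\frac{280564455}{4807163} - \frac{16289 i \sqrt{6}}{49695} \approx 58.364 - 0.80289 i$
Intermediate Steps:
$N = -1$ ($N = -3 + 2 = -1$)
$l{\left(F \right)} = 3 + F$ ($l{\left(F \right)} = \left(-1 + F\right) + 4 = 3 + F$)
$J{\left(K \right)} = \sqrt{-1 + K}$ ($J{\left(K \right)} = \sqrt{K - 1} = \sqrt{-1 + K}$)
$d{\left(n,x \right)} = -39 - 3 n - 3 x$ ($d{\left(n,x \right)} = - 3 \left(\left(n + x\right) + \left(3 + 10\right)\right) = - 3 \left(\left(n + x\right) + 13\right) = - 3 \left(13 + n + x\right) = -39 - 3 n - 3 x$)
$- \frac{32578}{d{\left(169,J{\left(U{\left(6 \right)} \right)} \right)}} - \frac{28121}{21765} = - \frac{32578}{-39 - 507 - 3 \sqrt{-1 - 5}} - \frac{28121}{21765} = - \frac{32578}{-39 - 507 - 3 \sqrt{-6}} - \frac{28121}{21765} = - \frac{32578}{-39 - 507 - 3 i \sqrt{6}} - \frac{28121}{21765} = - \frac{32578}{-546 - 3 i \sqrt{6}} - \frac{28121}{21765} = - \frac{28121}{21765} - \frac{32578}{-546 - 3 i \sqrt{6}}$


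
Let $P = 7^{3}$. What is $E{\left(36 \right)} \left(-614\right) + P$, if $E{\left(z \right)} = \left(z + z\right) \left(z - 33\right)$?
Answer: $-132281$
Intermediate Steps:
$E{\left(z \right)} = 2 z \left(-33 + z\right)$
$P = 343$
$E{\left(36 \right)} \left(-614\right) + P = 2 \cdot 36 \left(-33 + 36\right) \left(-614\right) + 343 = 2 \cdot 36 \cdot 3 \left(-614\right) + 343 = 216 \left(-614\right) + 343 = -132624 + 343 = -132281$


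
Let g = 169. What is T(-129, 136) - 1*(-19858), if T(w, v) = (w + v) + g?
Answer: 20034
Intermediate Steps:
T(w, v) = 169 + v + w (T(w, v) = (w + v) + 169 = (v + w) + 169 = 169 + v + w)
T(-129, 136) - 1*(-19858) = (169 + 136 - 129) - 1*(-19858) = 176 + 19858 = 20034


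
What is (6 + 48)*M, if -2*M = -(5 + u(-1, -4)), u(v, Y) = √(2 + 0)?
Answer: 135 + 27*√2 ≈ 173.18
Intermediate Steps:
u(v, Y) = √2
M = 5/2 + √2/2 (M = -(-1)*(5 + √2)/2 = -(-5 - √2)/2 = 5/2 + √2/2 ≈ 3.2071)
(6 + 48)*M = (6 + 48)*(5/2 + √2/2) = 54*(5/2 + √2/2) = 135 + 27*√2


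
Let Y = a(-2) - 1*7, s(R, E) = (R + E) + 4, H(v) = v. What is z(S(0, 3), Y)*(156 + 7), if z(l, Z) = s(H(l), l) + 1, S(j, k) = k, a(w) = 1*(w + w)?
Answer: 1793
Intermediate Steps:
a(w) = 2*w (a(w) = 1*(2*w) = 2*w)
s(R, E) = 4 + E + R (s(R, E) = (E + R) + 4 = 4 + E + R)
Y = -11 (Y = 2*(-2) - 1*7 = -4 - 7 = -11)
z(l, Z) = 5 + 2*l (z(l, Z) = (4 + l + l) + 1 = (4 + 2*l) + 1 = 5 + 2*l)
z(S(0, 3), Y)*(156 + 7) = (5 + 2*3)*(156 + 7) = (5 + 6)*163 = 11*163 = 1793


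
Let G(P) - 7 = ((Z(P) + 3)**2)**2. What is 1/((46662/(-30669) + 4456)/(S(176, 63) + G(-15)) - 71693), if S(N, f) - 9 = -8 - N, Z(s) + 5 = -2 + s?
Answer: -1330554119/95391370915333 ≈ -1.3948e-5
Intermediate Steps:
Z(s) = -7 + s (Z(s) = -5 + (-2 + s) = -7 + s)
S(N, f) = 1 - N (S(N, f) = 9 + (-8 - N) = 1 - N)
G(P) = 7 + (-4 + P)**4 (G(P) = 7 + (((-7 + P) + 3)**2)**2 = 7 + ((-4 + P)**2)**2 = 7 + (-4 + P)**4)
1/((46662/(-30669) + 4456)/(S(176, 63) + G(-15)) - 71693) = 1/((46662/(-30669) + 4456)/((1 - 1*176) + (7 + (-4 - 15)**4)) - 71693) = 1/((46662*(-1/30669) + 4456)/((1 - 176) + (7 + (-19)**4)) - 71693) = 1/((-15554/10223 + 4456)/(-175 + (7 + 130321)) - 71693) = 1/(45538134/(10223*(-175 + 130328)) - 71693) = 1/((45538134/10223)/130153 - 71693) = 1/((45538134/10223)*(1/130153) - 71693) = 1/(45538134/1330554119 - 71693) = 1/(-95391370915333/1330554119) = -1330554119/95391370915333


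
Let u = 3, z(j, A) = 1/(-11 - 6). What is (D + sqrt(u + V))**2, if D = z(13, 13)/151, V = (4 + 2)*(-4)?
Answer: (1 - 2567*I*sqrt(21))**2/6589489 ≈ -21.0 - 0.0035704*I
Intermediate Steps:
z(j, A) = -1/17 (z(j, A) = 1/(-17) = -1/17)
V = -24 (V = 6*(-4) = -24)
D = -1/2567 (D = -1/17/151 = -1/17*1/151 = -1/2567 ≈ -0.00038956)
(D + sqrt(u + V))**2 = (-1/2567 + sqrt(3 - 24))**2 = (-1/2567 + sqrt(-21))**2 = (-1/2567 + I*sqrt(21))**2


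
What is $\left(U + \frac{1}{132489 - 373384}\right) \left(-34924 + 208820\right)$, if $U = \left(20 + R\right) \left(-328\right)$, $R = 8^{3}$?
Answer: $- \frac{7309755560006216}{240895} \approx -3.0344 \cdot 10^{10}$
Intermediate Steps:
$R = 512$
$U = -174496$ ($U = \left(20 + 512\right) \left(-328\right) = 532 \left(-328\right) = -174496$)
$\left(U + \frac{1}{132489 - 373384}\right) \left(-34924 + 208820\right) = \left(-174496 + \frac{1}{132489 - 373384}\right) \left(-34924 + 208820\right) = \left(-174496 + \frac{1}{-240895}\right) 173896 = \left(-174496 - \frac{1}{240895}\right) 173896 = \left(- \frac{42035213921}{240895}\right) 173896 = - \frac{7309755560006216}{240895}$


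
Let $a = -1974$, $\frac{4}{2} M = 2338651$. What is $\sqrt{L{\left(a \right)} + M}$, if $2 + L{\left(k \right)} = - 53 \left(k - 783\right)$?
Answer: $\frac{3 \sqrt{584642}}{2} \approx 1146.9$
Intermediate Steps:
$M = \frac{2338651}{2}$ ($M = \frac{1}{2} \cdot 2338651 = \frac{2338651}{2} \approx 1.1693 \cdot 10^{6}$)
$L{\left(k \right)} = 41497 - 53 k$ ($L{\left(k \right)} = -2 - 53 \left(k - 783\right) = -2 - 53 \left(-783 + k\right) = -2 - \left(-41499 + 53 k\right) = 41497 - 53 k$)
$\sqrt{L{\left(a \right)} + M} = \sqrt{\left(41497 - -104622\right) + \frac{2338651}{2}} = \sqrt{\left(41497 + 104622\right) + \frac{2338651}{2}} = \sqrt{146119 + \frac{2338651}{2}} = \sqrt{\frac{2630889}{2}} = \frac{3 \sqrt{584642}}{2}$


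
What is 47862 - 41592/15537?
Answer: 247863434/5179 ≈ 47859.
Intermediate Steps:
47862 - 41592/15537 = 47862 - 1*13864/5179 = 47862 - 13864/5179 = 247863434/5179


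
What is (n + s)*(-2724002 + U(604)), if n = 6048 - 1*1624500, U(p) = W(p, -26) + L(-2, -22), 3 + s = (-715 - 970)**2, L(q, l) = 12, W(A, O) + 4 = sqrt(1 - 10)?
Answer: -3325370155380 + 3662310*I ≈ -3.3254e+12 + 3.6623e+6*I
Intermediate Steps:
W(A, O) = -4 + 3*I (W(A, O) = -4 + sqrt(1 - 10) = -4 + sqrt(-9) = -4 + 3*I)
s = 2839222 (s = -3 + (-715 - 970)**2 = -3 + (-1685)**2 = -3 + 2839225 = 2839222)
U(p) = 8 + 3*I (U(p) = (-4 + 3*I) + 12 = 8 + 3*I)
n = -1618452 (n = 6048 - 1624500 = -1618452)
(n + s)*(-2724002 + U(604)) = (-1618452 + 2839222)*(-2724002 + (8 + 3*I)) = 1220770*(-2723994 + 3*I) = -3325370155380 + 3662310*I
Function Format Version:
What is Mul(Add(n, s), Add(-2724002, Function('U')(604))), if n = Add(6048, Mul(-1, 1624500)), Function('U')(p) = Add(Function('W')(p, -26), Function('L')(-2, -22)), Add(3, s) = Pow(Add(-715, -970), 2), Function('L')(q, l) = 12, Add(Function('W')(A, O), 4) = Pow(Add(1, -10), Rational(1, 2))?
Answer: Add(-3325370155380, Mul(3662310, I)) ≈ Add(-3.3254e+12, Mul(3.6623e+6, I))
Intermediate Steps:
Function('W')(A, O) = Add(-4, Mul(3, I)) (Function('W')(A, O) = Add(-4, Pow(Add(1, -10), Rational(1, 2))) = Add(-4, Pow(-9, Rational(1, 2))) = Add(-4, Mul(3, I)))
s = 2839222 (s = Add(-3, Pow(Add(-715, -970), 2)) = Add(-3, Pow(-1685, 2)) = Add(-3, 2839225) = 2839222)
Function('U')(p) = Add(8, Mul(3, I)) (Function('U')(p) = Add(Add(-4, Mul(3, I)), 12) = Add(8, Mul(3, I)))
n = -1618452 (n = Add(6048, -1624500) = -1618452)
Mul(Add(n, s), Add(-2724002, Function('U')(604))) = Mul(Add(-1618452, 2839222), Add(-2724002, Add(8, Mul(3, I)))) = Mul(1220770, Add(-2723994, Mul(3, I))) = Add(-3325370155380, Mul(3662310, I))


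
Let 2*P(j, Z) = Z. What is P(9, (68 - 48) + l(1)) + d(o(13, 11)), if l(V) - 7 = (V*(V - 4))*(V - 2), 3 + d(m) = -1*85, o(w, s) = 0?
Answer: -73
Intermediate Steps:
d(m) = -88 (d(m) = -3 - 1*85 = -3 - 85 = -88)
l(V) = 7 + V*(-4 + V)*(-2 + V) (l(V) = 7 + (V*(V - 4))*(V - 2) = 7 + (V*(-4 + V))*(-2 + V) = 7 + V*(-4 + V)*(-2 + V))
P(j, Z) = Z/2
P(9, (68 - 48) + l(1)) + d(o(13, 11)) = ((68 - 48) + (7 + 1³ - 6*1² + 8*1))/2 - 88 = (20 + (7 + 1 - 6*1 + 8))/2 - 88 = (20 + (7 + 1 - 6 + 8))/2 - 88 = (20 + 10)/2 - 88 = (½)*30 - 88 = 15 - 88 = -73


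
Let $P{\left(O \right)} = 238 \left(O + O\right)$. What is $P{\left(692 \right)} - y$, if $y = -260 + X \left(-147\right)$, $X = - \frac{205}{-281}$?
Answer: $\frac{92662347}{281} \approx 3.2976 \cdot 10^{5}$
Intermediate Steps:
$X = \frac{205}{281}$ ($X = \left(-205\right) \left(- \frac{1}{281}\right) = \frac{205}{281} \approx 0.72954$)
$P{\left(O \right)} = 476 O$ ($P{\left(O \right)} = 238 \cdot 2 O = 476 O$)
$y = - \frac{103195}{281}$ ($y = -260 + \frac{205}{281} \left(-147\right) = -260 - \frac{30135}{281} = - \frac{103195}{281} \approx -367.24$)
$P{\left(692 \right)} - y = 476 \cdot 692 - - \frac{103195}{281} = 329392 + \frac{103195}{281} = \frac{92662347}{281}$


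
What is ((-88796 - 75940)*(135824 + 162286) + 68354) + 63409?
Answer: -49109317197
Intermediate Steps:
((-88796 - 75940)*(135824 + 162286) + 68354) + 63409 = (-164736*298110 + 68354) + 63409 = (-49109448960 + 68354) + 63409 = -49109380606 + 63409 = -49109317197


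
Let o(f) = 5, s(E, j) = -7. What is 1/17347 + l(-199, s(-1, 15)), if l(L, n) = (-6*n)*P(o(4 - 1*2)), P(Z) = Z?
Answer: 3642871/17347 ≈ 210.00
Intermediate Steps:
l(L, n) = -30*n (l(L, n) = -6*n*5 = -30*n)
1/17347 + l(-199, s(-1, 15)) = 1/17347 - 30*(-7) = 1/17347 + 210 = 3642871/17347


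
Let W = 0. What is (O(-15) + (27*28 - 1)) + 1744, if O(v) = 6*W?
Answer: 2499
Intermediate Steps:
O(v) = 0 (O(v) = 6*0 = 0)
(O(-15) + (27*28 - 1)) + 1744 = (0 + (27*28 - 1)) + 1744 = (0 + (756 - 1)) + 1744 = (0 + 755) + 1744 = 755 + 1744 = 2499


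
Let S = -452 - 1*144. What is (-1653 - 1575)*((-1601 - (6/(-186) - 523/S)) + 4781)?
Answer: -47401616841/4619 ≈ -1.0262e+7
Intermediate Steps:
S = -596 (S = -452 - 144 = -596)
(-1653 - 1575)*((-1601 - (6/(-186) - 523/S)) + 4781) = (-1653 - 1575)*((-1601 - (6/(-186) - 523/(-596))) + 4781) = -3228*((-1601 - (6*(-1/186) - 523*(-1/596))) + 4781) = -3228*((-1601 - (-1/31 + 523/596)) + 4781) = -3228*((-1601 - 1*15617/18476) + 4781) = -3228*((-1601 - 15617/18476) + 4781) = -3228*(-29595693/18476 + 4781) = -3228*58738063/18476 = -47401616841/4619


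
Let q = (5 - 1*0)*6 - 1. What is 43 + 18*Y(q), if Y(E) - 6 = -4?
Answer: 79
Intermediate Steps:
q = 29 (q = (5 + 0)*6 - 1 = 5*6 - 1 = 30 - 1 = 29)
Y(E) = 2 (Y(E) = 6 - 4 = 2)
43 + 18*Y(q) = 43 + 18*2 = 43 + 36 = 79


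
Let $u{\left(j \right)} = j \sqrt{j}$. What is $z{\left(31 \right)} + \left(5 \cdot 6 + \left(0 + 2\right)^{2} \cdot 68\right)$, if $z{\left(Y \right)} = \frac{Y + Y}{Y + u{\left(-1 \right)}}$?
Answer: $\frac{146223}{481} + \frac{31 i}{481} \approx 304.0 + 0.064449 i$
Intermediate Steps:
$u{\left(j \right)} = j^{\frac{3}{2}}$
$z{\left(Y \right)} = \frac{2 Y}{Y - i}$ ($z{\left(Y \right)} = \frac{Y + Y}{Y + \left(-1\right)^{\frac{3}{2}}} = \frac{2 Y}{Y - i}$)
$z{\left(31 \right)} + \left(5 \cdot 6 + \left(0 + 2\right)^{2} \cdot 68\right) = 2 \cdot 31 \frac{1}{31 - i} + \left(5 \cdot 6 + \left(0 + 2\right)^{2} \cdot 68\right) = 2 \cdot 31 \frac{31 + i}{962} + \left(30 + 2^{2} \cdot 68\right) = \left(\frac{961}{481} + \frac{31 i}{481}\right) + \left(30 + 4 \cdot 68\right) = \left(\frac{961}{481} + \frac{31 i}{481}\right) + \left(30 + 272\right) = \left(\frac{961}{481} + \frac{31 i}{481}\right) + 302 = \frac{146223}{481} + \frac{31 i}{481}$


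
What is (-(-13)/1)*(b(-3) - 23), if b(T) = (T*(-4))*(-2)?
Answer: -611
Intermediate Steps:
b(T) = 8*T (b(T) = -4*T*(-2) = 8*T)
(-(-13)/1)*(b(-3) - 23) = (-(-13)/1)*(8*(-3) - 23) = (-(-13))*(-24 - 23) = -13*(-1)*(-47) = 13*(-47) = -611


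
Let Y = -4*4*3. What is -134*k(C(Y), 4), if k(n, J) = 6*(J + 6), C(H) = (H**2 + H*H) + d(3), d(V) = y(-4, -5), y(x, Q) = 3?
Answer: -8040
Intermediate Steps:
Y = -48 (Y = -16*3 = -48)
d(V) = 3
C(H) = 3 + 2*H**2 (C(H) = (H**2 + H*H) + 3 = (H**2 + H**2) + 3 = 2*H**2 + 3 = 3 + 2*H**2)
k(n, J) = 36 + 6*J (k(n, J) = 6*(6 + J) = 36 + 6*J)
-134*k(C(Y), 4) = -134*(36 + 6*4) = -134*(36 + 24) = -134*60 = -8040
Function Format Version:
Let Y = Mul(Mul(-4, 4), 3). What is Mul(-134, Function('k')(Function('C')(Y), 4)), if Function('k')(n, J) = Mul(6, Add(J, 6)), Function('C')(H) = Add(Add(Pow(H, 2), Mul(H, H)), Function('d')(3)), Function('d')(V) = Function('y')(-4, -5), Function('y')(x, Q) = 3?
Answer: -8040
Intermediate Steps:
Y = -48 (Y = Mul(-16, 3) = -48)
Function('d')(V) = 3
Function('C')(H) = Add(3, Mul(2, Pow(H, 2))) (Function('C')(H) = Add(Add(Pow(H, 2), Mul(H, H)), 3) = Add(Add(Pow(H, 2), Pow(H, 2)), 3) = Add(Mul(2, Pow(H, 2)), 3) = Add(3, Mul(2, Pow(H, 2))))
Function('k')(n, J) = Add(36, Mul(6, J)) (Function('k')(n, J) = Mul(6, Add(6, J)) = Add(36, Mul(6, J)))
Mul(-134, Function('k')(Function('C')(Y), 4)) = Mul(-134, Add(36, Mul(6, 4))) = Mul(-134, Add(36, 24)) = Mul(-134, 60) = -8040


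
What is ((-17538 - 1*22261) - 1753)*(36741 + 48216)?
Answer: -3530133264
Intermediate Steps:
((-17538 - 1*22261) - 1753)*(36741 + 48216) = ((-17538 - 22261) - 1753)*84957 = (-39799 - 1753)*84957 = -41552*84957 = -3530133264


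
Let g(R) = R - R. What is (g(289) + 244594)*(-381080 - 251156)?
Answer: -154641132184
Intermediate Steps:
g(R) = 0
(g(289) + 244594)*(-381080 - 251156) = (0 + 244594)*(-381080 - 251156) = 244594*(-632236) = -154641132184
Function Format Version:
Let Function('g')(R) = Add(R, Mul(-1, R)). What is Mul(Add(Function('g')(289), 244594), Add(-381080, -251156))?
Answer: -154641132184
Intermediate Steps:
Function('g')(R) = 0
Mul(Add(Function('g')(289), 244594), Add(-381080, -251156)) = Mul(Add(0, 244594), Add(-381080, -251156)) = Mul(244594, -632236) = -154641132184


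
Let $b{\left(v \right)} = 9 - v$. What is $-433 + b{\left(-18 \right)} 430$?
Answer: $11177$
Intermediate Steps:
$-433 + b{\left(-18 \right)} 430 = -433 + \left(9 - -18\right) 430 = -433 + \left(9 + 18\right) 430 = -433 + 27 \cdot 430 = -433 + 11610 = 11177$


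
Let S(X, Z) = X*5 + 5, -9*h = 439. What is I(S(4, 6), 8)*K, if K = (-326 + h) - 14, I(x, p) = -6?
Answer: 6998/3 ≈ 2332.7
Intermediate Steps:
h = -439/9 (h = -1/9*439 = -439/9 ≈ -48.778)
S(X, Z) = 5 + 5*X (S(X, Z) = 5*X + 5 = 5 + 5*X)
K = -3499/9 (K = (-326 - 439/9) - 14 = -3373/9 - 14 = -3499/9 ≈ -388.78)
I(S(4, 6), 8)*K = -6*(-3499/9) = 6998/3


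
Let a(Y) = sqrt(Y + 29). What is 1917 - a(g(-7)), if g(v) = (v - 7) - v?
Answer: 1917 - sqrt(22) ≈ 1912.3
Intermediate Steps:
g(v) = -7 (g(v) = (-7 + v) - v = -7)
a(Y) = sqrt(29 + Y)
1917 - a(g(-7)) = 1917 - sqrt(29 - 7) = 1917 - sqrt(22)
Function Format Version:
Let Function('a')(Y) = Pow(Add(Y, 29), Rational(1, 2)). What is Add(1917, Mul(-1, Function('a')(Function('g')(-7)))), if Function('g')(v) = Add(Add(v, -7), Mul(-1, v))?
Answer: Add(1917, Mul(-1, Pow(22, Rational(1, 2)))) ≈ 1912.3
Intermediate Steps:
Function('g')(v) = -7 (Function('g')(v) = Add(Add(-7, v), Mul(-1, v)) = -7)
Function('a')(Y) = Pow(Add(29, Y), Rational(1, 2))
Add(1917, Mul(-1, Function('a')(Function('g')(-7)))) = Add(1917, Mul(-1, Pow(Add(29, -7), Rational(1, 2)))) = Add(1917, Mul(-1, Pow(22, Rational(1, 2))))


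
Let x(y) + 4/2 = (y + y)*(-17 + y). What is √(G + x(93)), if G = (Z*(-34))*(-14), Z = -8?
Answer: √10326 ≈ 101.62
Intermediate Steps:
G = -3808 (G = -8*(-34)*(-14) = 272*(-14) = -3808)
x(y) = -2 + 2*y*(-17 + y) (x(y) = -2 + (y + y)*(-17 + y) = -2 + (2*y)*(-17 + y) = -2 + 2*y*(-17 + y))
√(G + x(93)) = √(-3808 + (-2 - 34*93 + 2*93²)) = √(-3808 + (-2 - 3162 + 2*8649)) = √(-3808 + (-2 - 3162 + 17298)) = √(-3808 + 14134) = √10326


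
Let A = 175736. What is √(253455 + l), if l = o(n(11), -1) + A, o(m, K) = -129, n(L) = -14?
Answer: √429062 ≈ 655.03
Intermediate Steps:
l = 175607 (l = -129 + 175736 = 175607)
√(253455 + l) = √(253455 + 175607) = √429062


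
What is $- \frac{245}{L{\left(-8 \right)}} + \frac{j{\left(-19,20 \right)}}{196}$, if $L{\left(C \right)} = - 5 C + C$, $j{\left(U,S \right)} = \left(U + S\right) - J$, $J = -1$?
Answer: $- \frac{11989}{1568} \approx -7.646$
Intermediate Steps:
$j{\left(U,S \right)} = 1 + S + U$ ($j{\left(U,S \right)} = \left(U + S\right) - -1 = \left(S + U\right) + 1 = 1 + S + U$)
$L{\left(C \right)} = - 4 C$
$- \frac{245}{L{\left(-8 \right)}} + \frac{j{\left(-19,20 \right)}}{196} = - \frac{245}{\left(-4\right) \left(-8\right)} + \frac{1 + 20 - 19}{196} = - \frac{245}{32} + 2 \cdot \frac{1}{196} = \left(-245\right) \frac{1}{32} + \frac{1}{98} = - \frac{245}{32} + \frac{1}{98} = - \frac{11989}{1568}$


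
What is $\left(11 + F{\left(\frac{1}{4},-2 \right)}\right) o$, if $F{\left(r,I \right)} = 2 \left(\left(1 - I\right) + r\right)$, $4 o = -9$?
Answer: $- \frac{315}{8} \approx -39.375$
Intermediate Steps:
$o = - \frac{9}{4}$ ($o = \frac{1}{4} \left(-9\right) = - \frac{9}{4} \approx -2.25$)
$F{\left(r,I \right)} = 2 - 2 I + 2 r$ ($F{\left(r,I \right)} = 2 \left(1 + r - I\right) = 2 - 2 I + 2 r$)
$\left(11 + F{\left(\frac{1}{4},-2 \right)}\right) o = \left(11 + \left(2 - -4 + \frac{2}{4}\right)\right) \left(- \frac{9}{4}\right) = \left(11 + \left(2 + 4 + 2 \cdot \frac{1}{4}\right)\right) \left(- \frac{9}{4}\right) = \left(11 + \left(2 + 4 + \frac{1}{2}\right)\right) \left(- \frac{9}{4}\right) = \left(11 + \frac{13}{2}\right) \left(- \frac{9}{4}\right) = \frac{35}{2} \left(- \frac{9}{4}\right) = - \frac{315}{8}$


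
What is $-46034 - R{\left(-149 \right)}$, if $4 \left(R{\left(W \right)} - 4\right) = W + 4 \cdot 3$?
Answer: $- \frac{184015}{4} \approx -46004.0$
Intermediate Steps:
$R{\left(W \right)} = 7 + \frac{W}{4}$ ($R{\left(W \right)} = 4 + \frac{W + 4 \cdot 3}{4} = 4 + \frac{W + 12}{4} = 4 + \frac{12 + W}{4} = 4 + \left(3 + \frac{W}{4}\right) = 7 + \frac{W}{4}$)
$-46034 - R{\left(-149 \right)} = -46034 - \left(7 + \frac{1}{4} \left(-149\right)\right) = -46034 - \left(7 - \frac{149}{4}\right) = -46034 - - \frac{121}{4} = -46034 + \frac{121}{4} = - \frac{184015}{4}$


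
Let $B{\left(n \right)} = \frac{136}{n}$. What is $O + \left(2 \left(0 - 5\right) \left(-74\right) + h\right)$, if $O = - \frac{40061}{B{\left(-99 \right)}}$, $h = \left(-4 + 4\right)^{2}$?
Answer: $\frac{4066679}{136} \approx 29902.0$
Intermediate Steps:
$h = 0$ ($h = 0^{2} = 0$)
$O = \frac{3966039}{136}$ ($O = - \frac{40061}{136 \frac{1}{-99}} = - \frac{40061}{136 \left(- \frac{1}{99}\right)} = - \frac{40061}{- \frac{136}{99}} = \left(-40061\right) \left(- \frac{99}{136}\right) = \frac{3966039}{136} \approx 29162.0$)
$O + \left(2 \left(0 - 5\right) \left(-74\right) + h\right) = \frac{3966039}{136} + \left(2 \left(0 - 5\right) \left(-74\right) + 0\right) = \frac{3966039}{136} + \left(2 \left(-5\right) \left(-74\right) + 0\right) = \frac{3966039}{136} + \left(\left(-10\right) \left(-74\right) + 0\right) = \frac{3966039}{136} + \left(740 + 0\right) = \frac{3966039}{136} + 740 = \frac{4066679}{136}$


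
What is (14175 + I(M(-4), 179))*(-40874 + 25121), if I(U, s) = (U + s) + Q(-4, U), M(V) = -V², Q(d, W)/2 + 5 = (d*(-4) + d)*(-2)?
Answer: -224952840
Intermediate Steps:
Q(d, W) = -10 + 12*d (Q(d, W) = -10 + 2*((d*(-4) + d)*(-2)) = -10 + 2*((-4*d + d)*(-2)) = -10 + 2*(-3*d*(-2)) = -10 + 2*(6*d) = -10 + 12*d)
I(U, s) = -58 + U + s (I(U, s) = (U + s) + (-10 + 12*(-4)) = (U + s) + (-10 - 48) = (U + s) - 58 = -58 + U + s)
(14175 + I(M(-4), 179))*(-40874 + 25121) = (14175 + (-58 - 1*(-4)² + 179))*(-40874 + 25121) = (14175 + (-58 - 1*16 + 179))*(-15753) = (14175 + (-58 - 16 + 179))*(-15753) = (14175 + 105)*(-15753) = 14280*(-15753) = -224952840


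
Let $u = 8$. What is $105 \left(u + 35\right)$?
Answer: $4515$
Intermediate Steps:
$105 \left(u + 35\right) = 105 \left(8 + 35\right) = 105 \cdot 43 = 4515$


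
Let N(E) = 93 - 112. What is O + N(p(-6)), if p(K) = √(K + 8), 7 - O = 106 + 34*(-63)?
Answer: 2024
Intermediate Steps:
O = 2043 (O = 7 - (106 + 34*(-63)) = 7 - (106 - 2142) = 7 - 1*(-2036) = 7 + 2036 = 2043)
p(K) = √(8 + K)
N(E) = -19
O + N(p(-6)) = 2043 - 19 = 2024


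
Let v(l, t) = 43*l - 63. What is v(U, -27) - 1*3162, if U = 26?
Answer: -2107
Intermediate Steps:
v(l, t) = -63 + 43*l
v(U, -27) - 1*3162 = (-63 + 43*26) - 1*3162 = (-63 + 1118) - 3162 = 1055 - 3162 = -2107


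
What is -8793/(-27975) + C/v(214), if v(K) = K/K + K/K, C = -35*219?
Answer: -71470263/18650 ≈ -3832.2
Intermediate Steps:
C = -7665
v(K) = 2 (v(K) = 1 + 1 = 2)
-8793/(-27975) + C/v(214) = -8793/(-27975) - 7665/2 = -8793*(-1/27975) - 7665*½ = 2931/9325 - 7665/2 = -71470263/18650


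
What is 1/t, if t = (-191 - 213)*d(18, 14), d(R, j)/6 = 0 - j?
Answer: 1/33936 ≈ 2.9467e-5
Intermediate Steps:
d(R, j) = -6*j (d(R, j) = 6*(0 - j) = 6*(-j) = -6*j)
t = 33936 (t = (-191 - 213)*(-6*14) = -404*(-84) = 33936)
1/t = 1/33936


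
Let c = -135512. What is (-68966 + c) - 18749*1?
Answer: -223227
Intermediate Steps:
(-68966 + c) - 18749*1 = (-68966 - 135512) - 18749*1 = -204478 - 18749 = -223227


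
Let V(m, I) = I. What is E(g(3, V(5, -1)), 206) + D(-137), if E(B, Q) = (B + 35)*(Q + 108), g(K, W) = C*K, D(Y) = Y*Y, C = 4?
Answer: 33527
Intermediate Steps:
D(Y) = Y**2
g(K, W) = 4*K
E(B, Q) = (35 + B)*(108 + Q)
E(g(3, V(5, -1)), 206) + D(-137) = (3780 + 35*206 + 108*(4*3) + (4*3)*206) + (-137)**2 = (3780 + 7210 + 108*12 + 12*206) + 18769 = (3780 + 7210 + 1296 + 2472) + 18769 = 14758 + 18769 = 33527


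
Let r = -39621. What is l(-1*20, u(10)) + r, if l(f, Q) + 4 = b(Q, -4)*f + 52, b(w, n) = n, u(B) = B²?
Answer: -39493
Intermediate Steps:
l(f, Q) = 48 - 4*f (l(f, Q) = -4 + (-4*f + 52) = -4 + (52 - 4*f) = 48 - 4*f)
l(-1*20, u(10)) + r = (48 - (-4)*20) - 39621 = (48 - 4*(-20)) - 39621 = (48 + 80) - 39621 = 128 - 39621 = -39493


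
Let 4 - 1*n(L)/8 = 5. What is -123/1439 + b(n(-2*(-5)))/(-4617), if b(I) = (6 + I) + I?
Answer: -553501/6643863 ≈ -0.083310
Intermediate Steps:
n(L) = -8 (n(L) = 32 - 8*5 = 32 - 40 = -8)
b(I) = 6 + 2*I
-123/1439 + b(n(-2*(-5)))/(-4617) = -123/1439 + (6 + 2*(-8))/(-4617) = -123*1/1439 + (6 - 16)*(-1/4617) = -123/1439 - 10*(-1/4617) = -123/1439 + 10/4617 = -553501/6643863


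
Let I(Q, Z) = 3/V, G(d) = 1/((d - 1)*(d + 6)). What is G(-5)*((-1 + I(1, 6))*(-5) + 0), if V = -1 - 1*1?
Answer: -25/12 ≈ -2.0833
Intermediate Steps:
V = -2 (V = -1 - 1 = -2)
G(d) = 1/((-1 + d)*(6 + d))
I(Q, Z) = -3/2 (I(Q, Z) = 3/(-2) = 3*(-½) = -3/2)
G(-5)*((-1 + I(1, 6))*(-5) + 0) = ((-1 - 3/2)*(-5) + 0)/(-6 + (-5)² + 5*(-5)) = (-5/2*(-5) + 0)/(-6 + 25 - 25) = (25/2 + 0)/(-6) = -⅙*25/2 = -25/12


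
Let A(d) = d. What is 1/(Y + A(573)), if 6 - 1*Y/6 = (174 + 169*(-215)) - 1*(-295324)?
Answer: -1/1554369 ≈ -6.4335e-7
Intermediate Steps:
Y = -1554942 (Y = 36 - 6*((174 + 169*(-215)) - 1*(-295324)) = 36 - 6*((174 - 36335) + 295324) = 36 - 6*(-36161 + 295324) = 36 - 6*259163 = 36 - 1554978 = -1554942)
1/(Y + A(573)) = 1/(-1554942 + 573) = 1/(-1554369) = -1/1554369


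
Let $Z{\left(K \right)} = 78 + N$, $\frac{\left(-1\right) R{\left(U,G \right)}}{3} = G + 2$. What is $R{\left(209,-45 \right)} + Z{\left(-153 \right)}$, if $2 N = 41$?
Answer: $\frac{455}{2} \approx 227.5$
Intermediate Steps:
$N = \frac{41}{2}$ ($N = \frac{1}{2} \cdot 41 = \frac{41}{2} \approx 20.5$)
$R{\left(U,G \right)} = -6 - 3 G$ ($R{\left(U,G \right)} = - 3 \left(G + 2\right) = - 3 \left(2 + G\right) = -6 - 3 G$)
$Z{\left(K \right)} = \frac{197}{2}$ ($Z{\left(K \right)} = 78 + \frac{41}{2} = \frac{197}{2}$)
$R{\left(209,-45 \right)} + Z{\left(-153 \right)} = \left(-6 - -135\right) + \frac{197}{2} = \left(-6 + 135\right) + \frac{197}{2} = 129 + \frac{197}{2} = \frac{455}{2}$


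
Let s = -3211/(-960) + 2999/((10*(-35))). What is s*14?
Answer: -175519/2400 ≈ -73.133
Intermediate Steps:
s = -175519/33600 (s = -3211*(-1/960) + 2999/(-350) = 3211/960 + 2999*(-1/350) = 3211/960 - 2999/350 = -175519/33600 ≈ -5.2238)
s*14 = -175519/33600*14 = -175519/2400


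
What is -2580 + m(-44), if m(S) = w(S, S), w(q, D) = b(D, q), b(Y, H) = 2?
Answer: -2578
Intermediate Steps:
w(q, D) = 2
m(S) = 2
-2580 + m(-44) = -2580 + 2 = -2578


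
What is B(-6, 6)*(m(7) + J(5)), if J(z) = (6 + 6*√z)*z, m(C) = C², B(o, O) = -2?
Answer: -158 - 60*√5 ≈ -292.16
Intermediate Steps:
J(z) = z*(6 + 6*√z)
B(-6, 6)*(m(7) + J(5)) = -2*(7² + (6*5 + 6*5^(3/2))) = -2*(49 + (30 + 6*(5*√5))) = -2*(49 + (30 + 30*√5)) = -2*(79 + 30*√5) = -158 - 60*√5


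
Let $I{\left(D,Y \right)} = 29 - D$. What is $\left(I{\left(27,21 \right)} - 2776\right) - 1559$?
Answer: $-4333$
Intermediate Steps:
$\left(I{\left(27,21 \right)} - 2776\right) - 1559 = \left(\left(29 - 27\right) - 2776\right) - 1559 = \left(2 - 2776\right) - 1559 = -2774 - 1559 = -4333$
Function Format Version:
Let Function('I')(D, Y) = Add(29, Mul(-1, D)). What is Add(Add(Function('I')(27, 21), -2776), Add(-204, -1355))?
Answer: -4333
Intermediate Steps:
Add(Add(Function('I')(27, 21), -2776), Add(-204, -1355)) = Add(Add(Add(29, Mul(-1, 27)), -2776), Add(-204, -1355)) = Add(Add(Add(29, -27), -2776), -1559) = Add(Add(2, -2776), -1559) = Add(-2774, -1559) = -4333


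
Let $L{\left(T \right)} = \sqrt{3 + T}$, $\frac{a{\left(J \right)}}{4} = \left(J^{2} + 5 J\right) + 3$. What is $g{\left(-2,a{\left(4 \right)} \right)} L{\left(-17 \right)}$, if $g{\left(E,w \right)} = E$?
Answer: $- 2 i \sqrt{14} \approx - 7.4833 i$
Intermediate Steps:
$a{\left(J \right)} = 12 + 4 J^{2} + 20 J$ ($a{\left(J \right)} = 4 \left(\left(J^{2} + 5 J\right) + 3\right) = 4 \left(3 + J^{2} + 5 J\right) = 12 + 4 J^{2} + 20 J$)
$g{\left(-2,a{\left(4 \right)} \right)} L{\left(-17 \right)} = - 2 \sqrt{3 - 17} = - 2 \sqrt{-14} = - 2 i \sqrt{14}$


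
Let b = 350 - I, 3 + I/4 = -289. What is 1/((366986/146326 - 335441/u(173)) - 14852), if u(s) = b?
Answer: -4828758/72771641099 ≈ -6.6355e-5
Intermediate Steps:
I = -1168 (I = -12 + 4*(-289) = -12 - 1156 = -1168)
b = 1518 (b = 350 - 1*(-1168) = 350 + 1168 = 1518)
u(s) = 1518
1/((366986/146326 - 335441/u(173)) - 14852) = 1/((366986/146326 - 335441/1518) - 14852) = 1/((366986*(1/146326) - 335441*1/1518) - 14852) = 1/((183493/73163 - 335441/1518) - 14852) = 1/(-1054927283/4828758 - 14852) = 1/(-72771641099/4828758) = -4828758/72771641099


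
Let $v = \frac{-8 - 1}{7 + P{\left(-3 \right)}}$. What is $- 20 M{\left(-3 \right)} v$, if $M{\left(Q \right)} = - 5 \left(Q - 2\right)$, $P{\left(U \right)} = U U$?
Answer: $\frac{1125}{4} \approx 281.25$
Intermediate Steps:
$P{\left(U \right)} = U^{2}$
$M{\left(Q \right)} = 10 - 5 Q$ ($M{\left(Q \right)} = - 5 \left(-2 + Q\right) = 10 - 5 Q$)
$v = - \frac{9}{16}$ ($v = \frac{-8 - 1}{7 + \left(-3\right)^{2}} = - \frac{9}{7 + 9} = - \frac{9}{16} \approx -0.5625$)
$- 20 M{\left(-3 \right)} v = - 20 \left(10 - -15\right) \left(- \frac{9}{16}\right) = - 20 \left(10 + 15\right) \left(- \frac{9}{16}\right) = \left(-20\right) 25 \left(- \frac{9}{16}\right) = \left(-500\right) \left(- \frac{9}{16}\right) = \frac{1125}{4}$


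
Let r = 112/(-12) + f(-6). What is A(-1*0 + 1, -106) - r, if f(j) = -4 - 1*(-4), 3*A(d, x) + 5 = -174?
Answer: -151/3 ≈ -50.333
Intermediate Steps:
A(d, x) = -179/3 (A(d, x) = -5/3 + (1/3)*(-174) = -5/3 - 58 = -179/3)
f(j) = 0 (f(j) = -4 + 4 = 0)
r = -28/3 (r = 112/(-12) + 0 = -1/12*112 + 0 = -28/3 + 0 = -28/3 ≈ -9.3333)
A(-1*0 + 1, -106) - r = -179/3 - 1*(-28/3) = -179/3 + 28/3 = -151/3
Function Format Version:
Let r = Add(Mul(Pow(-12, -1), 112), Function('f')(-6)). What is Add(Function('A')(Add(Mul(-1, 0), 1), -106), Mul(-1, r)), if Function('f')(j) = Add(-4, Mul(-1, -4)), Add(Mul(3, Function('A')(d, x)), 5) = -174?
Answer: Rational(-151, 3) ≈ -50.333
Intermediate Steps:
Function('A')(d, x) = Rational(-179, 3) (Function('A')(d, x) = Add(Rational(-5, 3), Mul(Rational(1, 3), -174)) = Add(Rational(-5, 3), -58) = Rational(-179, 3))
Function('f')(j) = 0 (Function('f')(j) = Add(-4, 4) = 0)
r = Rational(-28, 3) (r = Add(Mul(Pow(-12, -1), 112), 0) = Add(Mul(Rational(-1, 12), 112), 0) = Add(Rational(-28, 3), 0) = Rational(-28, 3) ≈ -9.3333)
Add(Function('A')(Add(Mul(-1, 0), 1), -106), Mul(-1, r)) = Add(Rational(-179, 3), Mul(-1, Rational(-28, 3))) = Add(Rational(-179, 3), Rational(28, 3)) = Rational(-151, 3)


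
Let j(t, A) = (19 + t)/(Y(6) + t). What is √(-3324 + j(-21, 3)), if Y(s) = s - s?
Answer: I*√1465842/21 ≈ 57.653*I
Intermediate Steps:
Y(s) = 0
j(t, A) = (19 + t)/t (j(t, A) = (19 + t)/(0 + t) = (19 + t)/t)
√(-3324 + j(-21, 3)) = √(-3324 + (19 - 21)/(-21)) = √(-3324 - 1/21*(-2)) = √(-3324 + 2/21) = √(-69802/21) = I*√1465842/21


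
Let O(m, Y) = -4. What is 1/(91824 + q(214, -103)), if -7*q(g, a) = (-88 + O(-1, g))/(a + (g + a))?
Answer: 14/1285559 ≈ 1.0890e-5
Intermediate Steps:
q(g, a) = 92/(7*(g + 2*a)) (q(g, a) = -(-88 - 4)/(7*(a + (g + a))) = -(-92)/(7*(a + (a + g))) = -(-92)/(7*(g + 2*a)) = 92/(7*(g + 2*a)))
1/(91824 + q(214, -103)) = 1/(91824 + 92/(7*(214 + 2*(-103)))) = 1/(91824 + 92/(7*(214 - 206))) = 1/(91824 + (92/7)/8) = 1/(91824 + (92/7)*(1/8)) = 1/(91824 + 23/14) = 1/(1285559/14) = 14/1285559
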